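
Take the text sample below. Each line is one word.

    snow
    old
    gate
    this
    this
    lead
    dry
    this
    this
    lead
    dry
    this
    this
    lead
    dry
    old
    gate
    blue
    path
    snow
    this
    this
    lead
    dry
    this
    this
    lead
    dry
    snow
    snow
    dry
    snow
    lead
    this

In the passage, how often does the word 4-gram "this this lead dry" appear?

5

Scanning the 31 overlapping 4-gram windows for "this this lead dry":
  position 4–7: this this lead dry
  position 8–11: this this lead dry
  position 12–15: this this lead dry
  position 21–24: this this lead dry
  position 25–28: this this lead dry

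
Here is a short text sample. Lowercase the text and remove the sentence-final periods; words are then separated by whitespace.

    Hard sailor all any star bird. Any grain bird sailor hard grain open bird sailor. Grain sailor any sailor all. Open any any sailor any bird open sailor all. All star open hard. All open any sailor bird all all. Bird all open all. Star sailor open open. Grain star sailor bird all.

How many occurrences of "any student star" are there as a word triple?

0

Scanning the 51 overlapping trigram windows for "any student star":
  (none found)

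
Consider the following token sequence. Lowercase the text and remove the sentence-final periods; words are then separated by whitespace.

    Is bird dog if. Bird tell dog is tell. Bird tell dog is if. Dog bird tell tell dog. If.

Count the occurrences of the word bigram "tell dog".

Scanning the 19 overlapping bigram windows for "tell dog":
  position 6–7: tell dog
  position 11–12: tell dog
  position 18–19: tell dog

3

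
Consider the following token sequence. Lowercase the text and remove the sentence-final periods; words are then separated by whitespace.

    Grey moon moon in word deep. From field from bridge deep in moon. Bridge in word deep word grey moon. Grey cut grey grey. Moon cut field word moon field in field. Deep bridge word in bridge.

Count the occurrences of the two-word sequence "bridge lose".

Scanning the 36 overlapping bigram windows for "bridge lose":
  (none found)

0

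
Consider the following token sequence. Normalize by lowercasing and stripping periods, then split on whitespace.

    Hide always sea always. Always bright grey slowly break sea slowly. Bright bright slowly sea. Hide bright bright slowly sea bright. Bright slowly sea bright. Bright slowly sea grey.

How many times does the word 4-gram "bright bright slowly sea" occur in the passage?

4

Scanning the 26 overlapping 4-gram windows for "bright bright slowly sea":
  position 12–15: bright bright slowly sea
  position 17–20: bright bright slowly sea
  position 21–24: bright bright slowly sea
  position 25–28: bright bright slowly sea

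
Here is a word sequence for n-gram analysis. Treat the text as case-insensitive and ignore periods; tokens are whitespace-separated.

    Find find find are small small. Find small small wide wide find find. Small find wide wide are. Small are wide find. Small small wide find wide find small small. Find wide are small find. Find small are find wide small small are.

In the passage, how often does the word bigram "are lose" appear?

Scanning the 42 overlapping bigram windows for "are lose":
  (none found)

0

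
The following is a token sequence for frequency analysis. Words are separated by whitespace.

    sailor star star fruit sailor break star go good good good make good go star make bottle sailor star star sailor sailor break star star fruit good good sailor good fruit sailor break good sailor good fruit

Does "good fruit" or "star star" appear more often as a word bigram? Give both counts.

"good fruit": 2 occurrences
"star star": 3 occurrences

"star star" (3 vs 2)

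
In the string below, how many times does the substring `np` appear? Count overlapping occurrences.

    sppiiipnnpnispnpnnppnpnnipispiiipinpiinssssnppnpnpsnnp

Sliding a length-2 window over the 54 characters (53 positions):
  position 9–10: np
  position 15–16: np
  position 18–19: np
  position 21–22: np
  position 35–36: np
  position 44–45: np
  position 47–48: np
  position 49–50: np
  position 53–54: np

9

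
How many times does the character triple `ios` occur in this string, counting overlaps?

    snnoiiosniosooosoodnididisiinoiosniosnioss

5

Sliding a length-3 window over the 42 characters (40 positions):
  position 6–8: ios
  position 10–12: ios
  position 31–33: ios
  position 35–37: ios
  position 39–41: ios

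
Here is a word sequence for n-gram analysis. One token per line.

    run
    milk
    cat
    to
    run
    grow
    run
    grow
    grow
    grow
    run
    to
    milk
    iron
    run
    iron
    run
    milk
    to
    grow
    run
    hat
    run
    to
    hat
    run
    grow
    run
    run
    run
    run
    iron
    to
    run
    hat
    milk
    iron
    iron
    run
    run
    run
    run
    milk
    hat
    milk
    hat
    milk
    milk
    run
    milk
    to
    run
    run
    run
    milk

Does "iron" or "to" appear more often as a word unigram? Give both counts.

"to" (6 vs 5)

"iron": 5 occurrences
"to": 6 occurrences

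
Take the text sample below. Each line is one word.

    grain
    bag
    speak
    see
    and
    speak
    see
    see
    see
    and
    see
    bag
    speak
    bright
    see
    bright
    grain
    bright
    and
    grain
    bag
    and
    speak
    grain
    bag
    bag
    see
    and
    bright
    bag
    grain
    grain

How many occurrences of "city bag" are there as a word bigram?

0

Scanning the 31 overlapping bigram windows for "city bag":
  (none found)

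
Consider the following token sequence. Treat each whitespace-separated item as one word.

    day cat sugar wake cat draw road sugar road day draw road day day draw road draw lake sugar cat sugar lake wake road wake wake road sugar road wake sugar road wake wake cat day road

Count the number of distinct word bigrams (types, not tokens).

23

37 tokens → 36 bigram windows in total.
Repeated bigrams (each contributes count−1 duplicates):
  draw road: 3
  road wake: 3
  sugar road: 3
  cat sugar: 2
  day draw: 2
  road day: 2
  road sugar: 2
  wake cat: 2
  … (2 more repeated)
13 duplicate windows → 36 − 13 = 23 distinct.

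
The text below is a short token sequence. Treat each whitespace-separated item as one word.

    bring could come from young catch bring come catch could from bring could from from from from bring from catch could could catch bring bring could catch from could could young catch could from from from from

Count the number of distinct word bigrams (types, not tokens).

20

37 tokens → 36 bigram windows in total.
Repeated bigrams (each contributes count−1 duplicates):
  from from: 6
  bring could: 3
  catch could: 3
  could from: 3
  catch bring: 2
  could catch: 2
  could could: 2
  from bring: 2
  … (1 more repeated)
16 duplicate windows → 36 − 16 = 20 distinct.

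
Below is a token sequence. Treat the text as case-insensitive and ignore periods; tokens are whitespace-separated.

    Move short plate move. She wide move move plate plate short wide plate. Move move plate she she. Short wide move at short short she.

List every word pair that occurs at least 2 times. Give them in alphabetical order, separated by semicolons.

Bigram counts meeting the condition (at least 2 times):
  move move: 2
  move plate: 2
  plate move: 2
  short wide: 2
  wide move: 2

move move; move plate; plate move; short wide; wide move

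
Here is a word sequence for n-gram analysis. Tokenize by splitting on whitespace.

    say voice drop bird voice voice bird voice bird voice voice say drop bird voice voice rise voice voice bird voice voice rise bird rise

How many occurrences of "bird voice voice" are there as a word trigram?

4

Scanning the 23 overlapping trigram windows for "bird voice voice":
  position 4–6: bird voice voice
  position 9–11: bird voice voice
  position 14–16: bird voice voice
  position 20–22: bird voice voice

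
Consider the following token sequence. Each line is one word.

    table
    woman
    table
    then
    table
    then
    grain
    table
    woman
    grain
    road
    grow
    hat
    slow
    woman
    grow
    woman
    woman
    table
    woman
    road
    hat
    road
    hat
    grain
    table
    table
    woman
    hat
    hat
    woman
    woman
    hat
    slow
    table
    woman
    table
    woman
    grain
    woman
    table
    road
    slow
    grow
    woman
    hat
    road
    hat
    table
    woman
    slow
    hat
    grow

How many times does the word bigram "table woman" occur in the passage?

7

Scanning the 52 overlapping bigram windows for "table woman":
  position 1–2: table woman
  position 8–9: table woman
  position 19–20: table woman
  position 27–28: table woman
  position 35–36: table woman
  position 37–38: table woman
  position 49–50: table woman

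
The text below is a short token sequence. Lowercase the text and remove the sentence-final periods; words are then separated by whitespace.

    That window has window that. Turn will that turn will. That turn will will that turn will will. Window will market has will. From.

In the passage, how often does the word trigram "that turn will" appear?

4

Scanning the 22 overlapping trigram windows for "that turn will":
  position 5–7: that turn will
  position 8–10: that turn will
  position 11–13: that turn will
  position 15–17: that turn will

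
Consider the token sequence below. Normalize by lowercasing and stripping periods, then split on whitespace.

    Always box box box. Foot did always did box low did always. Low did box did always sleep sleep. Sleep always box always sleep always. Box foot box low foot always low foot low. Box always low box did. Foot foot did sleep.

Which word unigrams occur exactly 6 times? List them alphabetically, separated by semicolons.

foot; low

Unigram counts meeting the condition (exactly 6 times):
  foot: 6
  low: 6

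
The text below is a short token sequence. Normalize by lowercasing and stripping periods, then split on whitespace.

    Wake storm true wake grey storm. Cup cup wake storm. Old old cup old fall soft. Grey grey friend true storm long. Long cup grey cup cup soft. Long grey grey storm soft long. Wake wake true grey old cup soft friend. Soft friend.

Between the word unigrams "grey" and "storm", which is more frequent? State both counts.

"grey": 7 occurrences
"storm": 5 occurrences

"grey" (7 vs 5)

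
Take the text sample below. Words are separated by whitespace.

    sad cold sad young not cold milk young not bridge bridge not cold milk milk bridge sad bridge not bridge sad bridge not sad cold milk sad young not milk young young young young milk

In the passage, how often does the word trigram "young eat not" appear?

0

Scanning the 33 overlapping trigram windows for "young eat not":
  (none found)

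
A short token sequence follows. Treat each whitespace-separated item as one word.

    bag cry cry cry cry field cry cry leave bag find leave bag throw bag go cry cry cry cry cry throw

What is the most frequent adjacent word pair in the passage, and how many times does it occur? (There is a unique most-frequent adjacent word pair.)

"cry cry", 8 times

Bigram frequencies (highest first):
  cry cry: 8
  leave bag: 2
  bag cry: 1
  cry field: 1
  field cry: 1
  cry leave: 1
  … (7 more, each ≤ 1)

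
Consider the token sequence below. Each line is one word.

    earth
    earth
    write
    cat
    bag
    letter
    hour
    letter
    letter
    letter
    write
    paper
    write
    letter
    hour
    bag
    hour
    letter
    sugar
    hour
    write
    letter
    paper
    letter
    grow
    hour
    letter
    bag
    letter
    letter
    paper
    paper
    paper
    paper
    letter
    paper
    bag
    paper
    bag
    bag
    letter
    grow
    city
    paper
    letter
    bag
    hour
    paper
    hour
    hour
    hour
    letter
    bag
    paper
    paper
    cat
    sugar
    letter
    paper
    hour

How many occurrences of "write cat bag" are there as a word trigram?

Scanning the 58 overlapping trigram windows for "write cat bag":
  position 3–5: write cat bag

1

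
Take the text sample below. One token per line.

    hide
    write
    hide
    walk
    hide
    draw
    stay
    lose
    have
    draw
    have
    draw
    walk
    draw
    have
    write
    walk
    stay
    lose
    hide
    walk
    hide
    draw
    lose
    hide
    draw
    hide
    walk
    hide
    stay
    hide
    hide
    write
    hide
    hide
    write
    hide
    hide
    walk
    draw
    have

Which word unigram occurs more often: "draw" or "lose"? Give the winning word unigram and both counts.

"draw" (7 vs 3)

"draw": 7 occurrences
"lose": 3 occurrences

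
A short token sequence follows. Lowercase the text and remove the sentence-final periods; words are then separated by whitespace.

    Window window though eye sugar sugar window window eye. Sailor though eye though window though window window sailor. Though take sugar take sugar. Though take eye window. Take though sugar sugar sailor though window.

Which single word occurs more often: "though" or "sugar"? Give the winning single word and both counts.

"though": 8 occurrences
"sugar": 6 occurrences

"though" (8 vs 6)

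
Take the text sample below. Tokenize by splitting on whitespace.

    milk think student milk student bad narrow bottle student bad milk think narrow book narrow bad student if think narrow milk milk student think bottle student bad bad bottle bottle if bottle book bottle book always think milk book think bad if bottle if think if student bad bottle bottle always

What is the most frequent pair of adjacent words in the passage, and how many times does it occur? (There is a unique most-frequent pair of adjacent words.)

Bigram frequencies (highest first):
  student bad: 4
  milk think: 2
  milk student: 2
  bottle student: 2
  think narrow: 2
  if think: 2
  … (31 more, each ≤ 2)

"student bad", 4 times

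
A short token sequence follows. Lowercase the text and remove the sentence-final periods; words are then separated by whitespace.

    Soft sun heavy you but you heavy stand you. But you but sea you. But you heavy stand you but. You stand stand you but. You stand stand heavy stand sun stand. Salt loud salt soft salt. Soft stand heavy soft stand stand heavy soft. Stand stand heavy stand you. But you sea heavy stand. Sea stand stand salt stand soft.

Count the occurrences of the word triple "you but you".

Scanning the 59 overlapping trigram windows for "you but you":
  position 4–6: you but you
  position 9–11: you but you
  position 14–16: you but you
  position 19–21: you but you
  position 24–26: you but you
  position 50–52: you but you

6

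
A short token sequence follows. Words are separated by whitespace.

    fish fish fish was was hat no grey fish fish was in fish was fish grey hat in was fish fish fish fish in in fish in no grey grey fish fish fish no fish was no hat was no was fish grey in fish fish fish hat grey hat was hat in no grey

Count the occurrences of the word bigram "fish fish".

Scanning the 54 overlapping bigram windows for "fish fish":
  position 1–2: fish fish
  position 2–3: fish fish
  position 9–10: fish fish
  position 20–21: fish fish
  position 21–22: fish fish
  position 22–23: fish fish
  position 31–32: fish fish
  position 32–33: fish fish
  position 45–46: fish fish
  position 46–47: fish fish

10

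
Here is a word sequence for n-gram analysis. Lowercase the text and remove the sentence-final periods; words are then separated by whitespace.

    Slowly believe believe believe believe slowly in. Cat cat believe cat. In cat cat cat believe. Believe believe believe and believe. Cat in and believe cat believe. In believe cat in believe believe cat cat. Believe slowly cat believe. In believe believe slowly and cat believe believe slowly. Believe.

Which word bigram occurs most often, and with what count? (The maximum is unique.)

"believe believe", 9 times

Bigram frequencies (highest first):
  believe believe: 9
  cat believe: 6
  believe cat: 5
  believe slowly: 4
  cat cat: 4
  cat in: 3
  … (11 more, each ≤ 3)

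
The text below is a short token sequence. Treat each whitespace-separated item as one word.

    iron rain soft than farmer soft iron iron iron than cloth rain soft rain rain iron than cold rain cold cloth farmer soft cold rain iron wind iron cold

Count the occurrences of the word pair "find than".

Scanning the 28 overlapping bigram windows for "find than":
  (none found)

0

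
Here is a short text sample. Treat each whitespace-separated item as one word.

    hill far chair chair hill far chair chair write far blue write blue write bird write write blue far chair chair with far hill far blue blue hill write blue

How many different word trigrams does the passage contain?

30 tokens → 28 trigram windows in total.
Repeated trigrams (each contributes count−1 duplicates):
  far chair chair: 3
  hill far chair: 2
3 duplicate windows → 28 − 3 = 25 distinct.

25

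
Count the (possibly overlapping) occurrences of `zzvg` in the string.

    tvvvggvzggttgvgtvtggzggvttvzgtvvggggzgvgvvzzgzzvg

1

Sliding a length-4 window over the 49 characters (46 positions):
  position 46–49: zzvg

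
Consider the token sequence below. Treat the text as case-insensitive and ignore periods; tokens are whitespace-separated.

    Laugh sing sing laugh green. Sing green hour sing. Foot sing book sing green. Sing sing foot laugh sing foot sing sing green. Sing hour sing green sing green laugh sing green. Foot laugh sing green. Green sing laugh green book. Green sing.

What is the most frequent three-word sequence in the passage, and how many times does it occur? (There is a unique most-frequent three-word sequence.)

Trigram frequencies (highest first):
  sing green sing: 3
  sing laugh green: 2
  green sing green: 2
  sing foot sing: 2
  foot laugh sing: 2
  laugh sing green: 2
  … (28 more, each ≤ 1)

"sing green sing", 3 times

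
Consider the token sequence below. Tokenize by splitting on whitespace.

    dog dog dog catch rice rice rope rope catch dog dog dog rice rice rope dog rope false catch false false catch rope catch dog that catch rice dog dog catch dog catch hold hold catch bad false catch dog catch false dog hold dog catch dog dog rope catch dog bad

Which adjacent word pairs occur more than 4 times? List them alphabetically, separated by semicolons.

Bigram counts meeting the condition (more than 4 times):
  catch dog: 6
  dog catch: 5
  dog dog: 6

catch dog; dog catch; dog dog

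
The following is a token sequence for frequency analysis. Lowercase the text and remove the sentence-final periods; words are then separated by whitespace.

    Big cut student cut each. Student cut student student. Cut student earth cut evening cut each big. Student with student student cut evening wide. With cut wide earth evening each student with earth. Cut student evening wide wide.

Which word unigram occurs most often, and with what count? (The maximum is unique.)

"student", 10 times

Unigram frequencies (highest first):
  student: 10
  cut: 9
  evening: 4
  wide: 4
  each: 3
  earth: 3
  … (2 more, each ≤ 3)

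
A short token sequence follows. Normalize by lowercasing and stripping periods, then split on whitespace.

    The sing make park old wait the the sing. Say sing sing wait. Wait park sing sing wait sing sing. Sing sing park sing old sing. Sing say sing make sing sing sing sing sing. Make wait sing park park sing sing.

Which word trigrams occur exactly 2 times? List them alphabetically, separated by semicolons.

Trigram counts meeting the condition (exactly 2 times):
  park sing sing: 2
  sing say sing: 2
  sing sing wait: 2

park sing sing; sing say sing; sing sing wait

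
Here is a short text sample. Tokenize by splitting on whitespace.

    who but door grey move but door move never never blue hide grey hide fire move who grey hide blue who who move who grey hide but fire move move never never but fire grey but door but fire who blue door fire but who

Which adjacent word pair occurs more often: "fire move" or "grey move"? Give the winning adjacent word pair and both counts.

"fire move" (2 vs 1)

"fire move": 2 occurrences
"grey move": 1 occurrence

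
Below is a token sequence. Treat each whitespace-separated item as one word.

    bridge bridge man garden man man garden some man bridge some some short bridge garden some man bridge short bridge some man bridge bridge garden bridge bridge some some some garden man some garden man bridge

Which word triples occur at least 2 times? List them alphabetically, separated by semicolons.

bridge some some; garden some man; some garden man; some man bridge

Trigram counts meeting the condition (at least 2 times):
  bridge some some: 2
  garden some man: 2
  some garden man: 2
  some man bridge: 3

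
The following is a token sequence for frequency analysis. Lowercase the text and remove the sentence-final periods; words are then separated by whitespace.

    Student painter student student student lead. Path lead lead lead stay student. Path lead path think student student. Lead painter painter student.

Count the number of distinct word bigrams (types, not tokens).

22 tokens → 21 bigram windows in total.
Repeated bigrams (each contributes count−1 duplicates):
  student student: 3
  lead lead: 2
  lead path: 2
  painter student: 2
  path lead: 2
  student lead: 2
7 duplicate windows → 21 − 7 = 14 distinct.

14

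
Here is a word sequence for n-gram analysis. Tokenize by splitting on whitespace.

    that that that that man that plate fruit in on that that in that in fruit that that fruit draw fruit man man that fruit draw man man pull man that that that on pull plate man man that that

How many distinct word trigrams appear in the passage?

40 tokens → 38 trigram windows in total.
Repeated trigrams (each contributes count−1 duplicates):
  that that that: 3
  man man that: 2
  man that that: 2
  that fruit draw: 2
5 duplicate windows → 38 − 5 = 33 distinct.

33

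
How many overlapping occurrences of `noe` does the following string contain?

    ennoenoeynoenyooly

Sliding a length-3 window over the 18 characters (16 positions):
  position 3–5: noe
  position 6–8: noe
  position 10–12: noe

3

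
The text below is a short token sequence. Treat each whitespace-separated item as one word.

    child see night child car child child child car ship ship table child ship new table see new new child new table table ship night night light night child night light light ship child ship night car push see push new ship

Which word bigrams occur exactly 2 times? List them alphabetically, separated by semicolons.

child car; child child; child ship; new table; night child; night light; ship night

Bigram counts meeting the condition (exactly 2 times):
  child car: 2
  child child: 2
  child ship: 2
  new table: 2
  night child: 2
  night light: 2
  ship night: 2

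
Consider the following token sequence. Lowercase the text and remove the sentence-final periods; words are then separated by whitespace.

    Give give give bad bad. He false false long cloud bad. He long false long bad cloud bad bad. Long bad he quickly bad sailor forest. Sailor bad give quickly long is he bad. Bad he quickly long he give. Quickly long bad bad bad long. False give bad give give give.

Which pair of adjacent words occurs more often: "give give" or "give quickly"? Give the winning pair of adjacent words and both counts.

"give give": 4 occurrences
"give quickly": 2 occurrences

"give give" (4 vs 2)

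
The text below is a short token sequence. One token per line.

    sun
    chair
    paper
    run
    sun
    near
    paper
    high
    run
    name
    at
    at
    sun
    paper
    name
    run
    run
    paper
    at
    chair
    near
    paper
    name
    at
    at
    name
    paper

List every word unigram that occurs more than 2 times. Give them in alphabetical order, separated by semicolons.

Unigram counts meeting the condition (more than 2 times):
  at: 5
  name: 4
  paper: 6
  run: 4
  sun: 3

at; name; paper; run; sun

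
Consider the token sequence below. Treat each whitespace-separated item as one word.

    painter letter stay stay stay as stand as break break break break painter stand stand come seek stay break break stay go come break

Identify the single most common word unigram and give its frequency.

"break", 7 times

Unigram frequencies (highest first):
  break: 7
  stay: 5
  stand: 3
  painter: 2
  as: 2
  come: 2
  … (3 more, each ≤ 1)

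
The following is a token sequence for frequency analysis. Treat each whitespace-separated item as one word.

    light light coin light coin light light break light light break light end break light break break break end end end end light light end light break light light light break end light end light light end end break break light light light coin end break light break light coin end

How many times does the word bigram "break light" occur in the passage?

7

Scanning the 50 overlapping bigram windows for "break light":
  position 8–9: break light
  position 11–12: break light
  position 14–15: break light
  position 27–28: break light
  position 40–41: break light
  position 46–47: break light
  position 48–49: break light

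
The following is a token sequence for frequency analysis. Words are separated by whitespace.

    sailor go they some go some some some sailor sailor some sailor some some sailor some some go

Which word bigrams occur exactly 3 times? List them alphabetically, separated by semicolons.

Bigram counts meeting the condition (exactly 3 times):
  sailor some: 3
  some sailor: 3

sailor some; some sailor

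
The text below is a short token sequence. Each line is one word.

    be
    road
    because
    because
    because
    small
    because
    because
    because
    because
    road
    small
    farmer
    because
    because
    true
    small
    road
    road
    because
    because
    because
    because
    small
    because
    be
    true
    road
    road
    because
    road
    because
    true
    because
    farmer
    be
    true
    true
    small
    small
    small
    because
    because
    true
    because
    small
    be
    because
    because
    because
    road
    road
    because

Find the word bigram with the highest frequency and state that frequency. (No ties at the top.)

"because because", 12 times

Bigram frequencies (highest first):
  because because: 12
  road because: 5
  because small: 3
  small because: 3
  because road: 3
  because true: 3
  … (17 more, each ≤ 3)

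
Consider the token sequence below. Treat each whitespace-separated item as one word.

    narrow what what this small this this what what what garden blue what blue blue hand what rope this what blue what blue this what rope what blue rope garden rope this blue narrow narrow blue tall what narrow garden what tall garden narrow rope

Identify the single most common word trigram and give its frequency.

Trigram frequencies (highest first):
  blue what blue: 2
  narrow what what: 1
  what what this: 1
  what this small: 1
  this small this: 1
  small this this: 1
  … (36 more, each ≤ 1)

"blue what blue", 2 times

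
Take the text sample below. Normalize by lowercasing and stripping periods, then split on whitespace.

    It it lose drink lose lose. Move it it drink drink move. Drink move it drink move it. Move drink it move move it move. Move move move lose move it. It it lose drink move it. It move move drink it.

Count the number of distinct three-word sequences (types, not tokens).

42 tokens → 40 trigram windows in total.
Repeated trigrams (each contributes count−1 duplicates):
  drink move it: 3
  it move move: 3
  move it it: 3
  it it lose: 2
  it lose drink: 2
  lose move it: 2
  move drink it: 2
  move it move: 2
  … (1 more repeated)
12 duplicate windows → 40 − 12 = 28 distinct.

28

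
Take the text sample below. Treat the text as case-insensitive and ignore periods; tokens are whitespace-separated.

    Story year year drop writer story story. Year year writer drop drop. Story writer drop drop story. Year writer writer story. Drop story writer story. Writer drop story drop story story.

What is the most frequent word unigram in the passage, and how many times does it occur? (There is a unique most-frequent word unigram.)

Unigram frequencies (highest first):
  story: 11
  drop: 8
  writer: 7
  year: 5

"story", 11 times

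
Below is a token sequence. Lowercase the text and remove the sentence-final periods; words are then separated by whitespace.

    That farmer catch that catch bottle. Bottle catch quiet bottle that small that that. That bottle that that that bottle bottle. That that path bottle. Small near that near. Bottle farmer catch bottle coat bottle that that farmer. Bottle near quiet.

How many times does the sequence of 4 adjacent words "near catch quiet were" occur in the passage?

Scanning the 38 overlapping 4-gram windows for "near catch quiet were":
  (none found)

0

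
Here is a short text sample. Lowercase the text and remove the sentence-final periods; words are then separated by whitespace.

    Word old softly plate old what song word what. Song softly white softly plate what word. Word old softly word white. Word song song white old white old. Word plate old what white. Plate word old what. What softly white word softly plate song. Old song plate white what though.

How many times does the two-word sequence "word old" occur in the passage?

Scanning the 49 overlapping bigram windows for "word old":
  position 1–2: word old
  position 17–18: word old
  position 35–36: word old

3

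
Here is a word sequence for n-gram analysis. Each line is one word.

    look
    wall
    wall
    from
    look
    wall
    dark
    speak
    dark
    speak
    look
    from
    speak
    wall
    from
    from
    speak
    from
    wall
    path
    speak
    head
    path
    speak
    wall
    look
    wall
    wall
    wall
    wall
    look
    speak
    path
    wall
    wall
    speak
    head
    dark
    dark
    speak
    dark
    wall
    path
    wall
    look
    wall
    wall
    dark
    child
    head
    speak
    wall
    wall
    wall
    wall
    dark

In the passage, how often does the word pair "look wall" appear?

4

Scanning the 55 overlapping bigram windows for "look wall":
  position 1–2: look wall
  position 5–6: look wall
  position 26–27: look wall
  position 45–46: look wall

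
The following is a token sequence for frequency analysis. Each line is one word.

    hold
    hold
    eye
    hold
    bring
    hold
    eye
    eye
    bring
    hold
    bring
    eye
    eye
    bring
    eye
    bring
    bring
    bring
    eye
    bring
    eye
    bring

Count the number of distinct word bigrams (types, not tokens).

9

22 tokens → 21 bigram windows in total.
Repeated bigrams (each contributes count−1 duplicates):
  eye bring: 5
  bring eye: 4
  bring bring: 2
  bring hold: 2
  eye eye: 2
  hold bring: 2
  hold eye: 2
12 duplicate windows → 21 − 12 = 9 distinct.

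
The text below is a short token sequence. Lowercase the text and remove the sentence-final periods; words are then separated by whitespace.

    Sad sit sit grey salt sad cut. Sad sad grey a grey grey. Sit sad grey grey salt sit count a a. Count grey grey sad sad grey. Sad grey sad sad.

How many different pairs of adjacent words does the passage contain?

32 tokens → 31 bigram windows in total.
Repeated bigrams (each contributes count−1 duplicates):
  sad grey: 4
  grey grey: 3
  grey sad: 3
  sad sad: 3
  grey salt: 2
10 duplicate windows → 31 − 10 = 21 distinct.

21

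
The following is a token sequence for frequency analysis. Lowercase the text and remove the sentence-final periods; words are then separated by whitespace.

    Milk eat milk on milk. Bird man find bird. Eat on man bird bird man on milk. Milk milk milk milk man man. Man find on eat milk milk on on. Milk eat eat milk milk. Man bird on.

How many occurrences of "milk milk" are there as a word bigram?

Scanning the 38 overlapping bigram windows for "milk milk":
  position 17–18: milk milk
  position 18–19: milk milk
  position 19–20: milk milk
  position 20–21: milk milk
  position 28–29: milk milk
  position 35–36: milk milk

6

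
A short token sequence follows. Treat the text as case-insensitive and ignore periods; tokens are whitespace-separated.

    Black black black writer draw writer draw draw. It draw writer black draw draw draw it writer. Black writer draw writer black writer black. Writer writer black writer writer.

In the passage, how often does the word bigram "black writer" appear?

Scanning the 28 overlapping bigram windows for "black writer":
  position 3–4: black writer
  position 18–19: black writer
  position 22–23: black writer
  position 24–25: black writer
  position 27–28: black writer

5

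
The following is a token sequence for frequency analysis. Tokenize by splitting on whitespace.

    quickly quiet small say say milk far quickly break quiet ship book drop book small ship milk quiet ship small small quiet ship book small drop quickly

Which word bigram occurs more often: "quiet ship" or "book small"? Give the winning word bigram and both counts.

"quiet ship" (3 vs 2)

"quiet ship": 3 occurrences
"book small": 2 occurrences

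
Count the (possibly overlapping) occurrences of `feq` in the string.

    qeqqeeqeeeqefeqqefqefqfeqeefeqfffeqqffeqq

Sliding a length-3 window over the 41 characters (39 positions):
  position 13–15: feq
  position 23–25: feq
  position 28–30: feq
  position 33–35: feq
  position 38–40: feq

5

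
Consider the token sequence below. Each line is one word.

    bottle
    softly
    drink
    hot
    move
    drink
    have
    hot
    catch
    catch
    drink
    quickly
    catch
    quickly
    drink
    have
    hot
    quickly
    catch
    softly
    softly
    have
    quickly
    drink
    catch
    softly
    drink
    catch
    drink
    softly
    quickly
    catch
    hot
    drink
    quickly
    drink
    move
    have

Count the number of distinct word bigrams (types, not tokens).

38 tokens → 37 bigram windows in total.
Repeated bigrams (each contributes count−1 duplicates):
  quickly catch: 3
  quickly drink: 3
  catch drink: 2
  catch softly: 2
  drink catch: 2
  drink have: 2
  drink quickly: 2
  have hot: 2
  … (1 more repeated)
11 duplicate windows → 37 − 11 = 26 distinct.

26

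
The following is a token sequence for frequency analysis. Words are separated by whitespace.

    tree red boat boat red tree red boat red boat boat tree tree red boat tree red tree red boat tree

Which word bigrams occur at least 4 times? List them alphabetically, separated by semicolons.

Bigram counts meeting the condition (at least 4 times):
  red boat: 5
  tree red: 5

red boat; tree red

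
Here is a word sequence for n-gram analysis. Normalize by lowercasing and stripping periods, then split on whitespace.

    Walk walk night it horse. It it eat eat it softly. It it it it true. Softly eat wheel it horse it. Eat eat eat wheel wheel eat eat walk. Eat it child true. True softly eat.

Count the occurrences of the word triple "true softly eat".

Scanning the 35 overlapping trigram windows for "true softly eat":
  position 16–18: true softly eat
  position 35–37: true softly eat

2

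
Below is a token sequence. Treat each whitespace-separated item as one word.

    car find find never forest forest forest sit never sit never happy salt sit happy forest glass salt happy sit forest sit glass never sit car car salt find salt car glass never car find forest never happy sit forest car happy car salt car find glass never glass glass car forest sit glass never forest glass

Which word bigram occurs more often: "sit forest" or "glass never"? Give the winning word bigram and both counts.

"glass never" (4 vs 2)

"sit forest": 2 occurrences
"glass never": 4 occurrences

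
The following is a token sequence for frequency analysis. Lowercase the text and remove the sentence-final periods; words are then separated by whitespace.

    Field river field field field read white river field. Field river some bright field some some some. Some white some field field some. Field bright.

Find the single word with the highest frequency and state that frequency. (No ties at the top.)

Unigram frequencies (highest first):
  field: 10
  some: 7
  river: 3
  white: 2
  bright: 2
  read: 1

"field", 10 times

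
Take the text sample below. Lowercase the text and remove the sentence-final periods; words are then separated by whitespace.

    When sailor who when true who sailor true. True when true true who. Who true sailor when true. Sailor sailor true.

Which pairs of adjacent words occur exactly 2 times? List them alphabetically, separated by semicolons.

Bigram counts meeting the condition (exactly 2 times):
  sailor true: 2
  true sailor: 2
  true true: 2
  true who: 2

sailor true; true sailor; true true; true who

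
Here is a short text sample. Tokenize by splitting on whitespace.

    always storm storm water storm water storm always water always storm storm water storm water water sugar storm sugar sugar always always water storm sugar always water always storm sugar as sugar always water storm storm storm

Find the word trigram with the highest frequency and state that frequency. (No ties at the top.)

"storm water storm", 3 times

Trigram frequencies (highest first):
  storm water storm: 3
  always storm storm: 2
  storm storm water: 2
  water storm water: 2
  always water always: 2
  water always storm: 2
  … (20 more, each ≤ 2)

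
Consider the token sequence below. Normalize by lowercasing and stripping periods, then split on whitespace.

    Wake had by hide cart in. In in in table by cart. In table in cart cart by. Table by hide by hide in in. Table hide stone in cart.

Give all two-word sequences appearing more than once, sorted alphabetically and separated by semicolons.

by hide; cart in; in cart; in in; in table; table by

Bigram counts meeting the condition (more than once):
  by hide: 3
  cart in: 2
  in cart: 2
  in in: 4
  in table: 3
  table by: 2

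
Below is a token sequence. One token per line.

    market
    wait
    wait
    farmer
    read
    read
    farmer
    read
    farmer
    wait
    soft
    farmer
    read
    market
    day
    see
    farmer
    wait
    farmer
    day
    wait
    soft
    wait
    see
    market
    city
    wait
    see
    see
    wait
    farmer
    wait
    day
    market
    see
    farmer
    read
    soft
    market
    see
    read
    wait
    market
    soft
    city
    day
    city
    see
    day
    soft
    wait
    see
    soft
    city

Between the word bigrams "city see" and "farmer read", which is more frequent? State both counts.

"farmer read" (4 vs 1)

"city see": 1 occurrence
"farmer read": 4 occurrences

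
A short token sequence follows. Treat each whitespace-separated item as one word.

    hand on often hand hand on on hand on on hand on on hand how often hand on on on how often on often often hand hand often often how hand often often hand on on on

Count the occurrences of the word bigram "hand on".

6

Scanning the 36 overlapping bigram windows for "hand on":
  position 1–2: hand on
  position 5–6: hand on
  position 8–9: hand on
  position 11–12: hand on
  position 17–18: hand on
  position 34–35: hand on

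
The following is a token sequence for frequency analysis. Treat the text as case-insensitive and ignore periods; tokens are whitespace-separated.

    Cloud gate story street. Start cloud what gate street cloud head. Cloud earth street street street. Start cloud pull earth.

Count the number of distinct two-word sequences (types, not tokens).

16

20 tokens → 19 bigram windows in total.
Repeated bigrams (each contributes count−1 duplicates):
  start cloud: 2
  street start: 2
  street street: 2
3 duplicate windows → 19 − 3 = 16 distinct.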